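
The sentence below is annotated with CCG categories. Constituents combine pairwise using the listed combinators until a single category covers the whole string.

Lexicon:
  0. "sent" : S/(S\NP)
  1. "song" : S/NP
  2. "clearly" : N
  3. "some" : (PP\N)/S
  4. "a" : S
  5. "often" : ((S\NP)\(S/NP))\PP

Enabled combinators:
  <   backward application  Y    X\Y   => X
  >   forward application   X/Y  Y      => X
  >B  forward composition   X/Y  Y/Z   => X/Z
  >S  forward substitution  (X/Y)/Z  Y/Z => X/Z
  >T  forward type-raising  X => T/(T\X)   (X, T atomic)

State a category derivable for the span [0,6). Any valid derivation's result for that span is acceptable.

[0,6] S   >
  [0,1] "sent" : S/(S\NP)
  [1,6] S\NP   <
    [1,2] "song" : S/NP
    [2,6] (S\NP)\(S/NP)   <
      [2,5] PP   <
        [2,3] "clearly" : N
        [3,5] PP\N   >
          [3,4] "some" : (PP\N)/S
          [4,5] "a" : S
      [5,6] "often" : ((S\NP)\(S/NP))\PP

S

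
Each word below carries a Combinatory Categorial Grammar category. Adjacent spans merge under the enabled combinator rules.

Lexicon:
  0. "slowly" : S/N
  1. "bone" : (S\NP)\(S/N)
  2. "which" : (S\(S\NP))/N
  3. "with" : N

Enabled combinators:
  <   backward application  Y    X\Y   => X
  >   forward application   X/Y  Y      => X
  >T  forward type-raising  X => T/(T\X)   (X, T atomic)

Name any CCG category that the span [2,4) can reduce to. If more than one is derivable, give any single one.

S\(S\NP)

[0,4] S   <
  [0,2] S\NP   <
    [0,1] "slowly" : S/N
    [1,2] "bone" : (S\NP)\(S/N)
  [2,4] S\(S\NP)   >
    [2,3] "which" : (S\(S\NP))/N
    [3,4] "with" : N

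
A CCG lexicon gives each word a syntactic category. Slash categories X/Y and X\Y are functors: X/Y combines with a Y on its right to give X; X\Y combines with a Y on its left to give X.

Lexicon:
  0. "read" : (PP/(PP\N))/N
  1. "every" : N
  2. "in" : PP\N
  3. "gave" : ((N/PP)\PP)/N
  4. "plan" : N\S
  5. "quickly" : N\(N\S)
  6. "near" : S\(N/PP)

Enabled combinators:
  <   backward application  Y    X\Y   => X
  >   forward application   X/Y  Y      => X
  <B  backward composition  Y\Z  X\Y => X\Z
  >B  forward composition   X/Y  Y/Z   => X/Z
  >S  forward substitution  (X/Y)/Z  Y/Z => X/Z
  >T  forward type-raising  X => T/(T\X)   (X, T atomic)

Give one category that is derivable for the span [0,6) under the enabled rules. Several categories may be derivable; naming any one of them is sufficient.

N/PP

[0,7] S   <
  [0,6] N/PP   <
    [0,3] PP   >
      [0,2] PP/(PP\N)   >
        [0,1] "read" : (PP/(PP\N))/N
        [1,2] "every" : N
      [2,3] "in" : PP\N
    [3,6] (N/PP)\PP   >
      [3,4] "gave" : ((N/PP)\PP)/N
      [4,6] N   <
        [4,5] "plan" : N\S
        [5,6] "quickly" : N\(N\S)
  [6,7] "near" : S\(N/PP)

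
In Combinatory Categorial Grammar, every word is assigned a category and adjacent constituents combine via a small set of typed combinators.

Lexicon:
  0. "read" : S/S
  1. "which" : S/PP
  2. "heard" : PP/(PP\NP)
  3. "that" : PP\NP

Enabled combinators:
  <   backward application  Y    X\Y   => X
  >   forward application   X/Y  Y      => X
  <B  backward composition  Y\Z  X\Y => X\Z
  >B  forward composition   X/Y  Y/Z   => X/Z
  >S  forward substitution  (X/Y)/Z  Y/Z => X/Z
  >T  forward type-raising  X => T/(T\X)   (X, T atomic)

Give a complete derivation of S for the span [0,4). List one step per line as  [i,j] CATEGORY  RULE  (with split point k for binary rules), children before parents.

[0,1] S/S  lex  "read"
[1,2] S/PP  lex  "which"
[0,2] S/PP  >B  k=1
[2,3] PP/(PP\NP)  lex  "heard"
[3,4] PP\NP  lex  "that"
[2,4] PP  >  k=3
[0,4] S  >  k=2

[0,4] S   >
  [0,2] S/PP   >B
    [0,1] "read" : S/S
    [1,2] "which" : S/PP
  [2,4] PP   >
    [2,3] "heard" : PP/(PP\NP)
    [3,4] "that" : PP\NP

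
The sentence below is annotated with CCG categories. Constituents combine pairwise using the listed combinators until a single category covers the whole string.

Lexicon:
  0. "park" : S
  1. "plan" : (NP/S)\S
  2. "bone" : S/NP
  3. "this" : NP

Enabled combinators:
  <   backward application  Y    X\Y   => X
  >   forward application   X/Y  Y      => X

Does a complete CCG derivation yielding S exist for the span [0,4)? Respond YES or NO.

NO

S (NP/S)\S S/NP NP
CKY chart[0,4] = {NP}; S ∉ chart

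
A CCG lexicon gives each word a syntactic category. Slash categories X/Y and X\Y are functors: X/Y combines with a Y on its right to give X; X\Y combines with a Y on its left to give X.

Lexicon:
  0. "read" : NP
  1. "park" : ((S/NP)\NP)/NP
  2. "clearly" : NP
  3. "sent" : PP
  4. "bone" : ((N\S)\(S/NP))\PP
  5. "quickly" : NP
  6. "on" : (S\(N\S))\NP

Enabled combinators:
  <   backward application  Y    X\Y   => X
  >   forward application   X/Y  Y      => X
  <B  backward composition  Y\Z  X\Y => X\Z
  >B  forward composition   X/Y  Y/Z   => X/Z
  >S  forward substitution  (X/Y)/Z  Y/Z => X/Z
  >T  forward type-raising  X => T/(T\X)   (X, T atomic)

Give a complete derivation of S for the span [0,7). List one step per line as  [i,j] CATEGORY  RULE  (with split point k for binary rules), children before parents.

[0,1] NP  lex  "read"
[1,2] ((S/NP)\NP)/NP  lex  "park"
[2,3] NP  lex  "clearly"
[1,3] (S/NP)\NP  >  k=2
[0,3] S/NP  <  k=1
[3,4] PP  lex  "sent"
[4,5] ((N\S)\(S/NP))\PP  lex  "bone"
[3,5] (N\S)\(S/NP)  <  k=4
[0,5] N\S  <  k=3
[5,6] NP  lex  "quickly"
[6,7] (S\(N\S))\NP  lex  "on"
[5,7] S\(N\S)  <  k=6
[0,7] S  <  k=5

[0,7] S   <
  [0,5] N\S   <
    [0,3] S/NP   <
      [0,1] "read" : NP
      [1,3] (S/NP)\NP   >
        [1,2] "park" : ((S/NP)\NP)/NP
        [2,3] "clearly" : NP
    [3,5] (N\S)\(S/NP)   <
      [3,4] "sent" : PP
      [4,5] "bone" : ((N\S)\(S/NP))\PP
  [5,7] S\(N\S)   <
    [5,6] "quickly" : NP
    [6,7] "on" : (S\(N\S))\NP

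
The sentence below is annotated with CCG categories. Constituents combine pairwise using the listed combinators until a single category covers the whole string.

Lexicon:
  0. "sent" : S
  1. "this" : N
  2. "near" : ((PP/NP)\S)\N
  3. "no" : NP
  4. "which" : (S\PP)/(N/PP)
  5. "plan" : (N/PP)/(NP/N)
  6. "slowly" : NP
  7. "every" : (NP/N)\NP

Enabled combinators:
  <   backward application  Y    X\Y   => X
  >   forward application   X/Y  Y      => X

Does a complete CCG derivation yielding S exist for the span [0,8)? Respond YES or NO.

YES

[0,8] S   <
  [0,4] PP   >
    [0,3] PP/NP   <
      [0,1] "sent" : S
      [1,3] (PP/NP)\S   <
        [1,2] "this" : N
        [2,3] "near" : ((PP/NP)\S)\N
    [3,4] "no" : NP
  [4,8] S\PP   >
    [4,5] "which" : (S\PP)/(N/PP)
    [5,8] N/PP   >
      [5,6] "plan" : (N/PP)/(NP/N)
      [6,8] NP/N   <
        [6,7] "slowly" : NP
        [7,8] "every" : (NP/N)\NP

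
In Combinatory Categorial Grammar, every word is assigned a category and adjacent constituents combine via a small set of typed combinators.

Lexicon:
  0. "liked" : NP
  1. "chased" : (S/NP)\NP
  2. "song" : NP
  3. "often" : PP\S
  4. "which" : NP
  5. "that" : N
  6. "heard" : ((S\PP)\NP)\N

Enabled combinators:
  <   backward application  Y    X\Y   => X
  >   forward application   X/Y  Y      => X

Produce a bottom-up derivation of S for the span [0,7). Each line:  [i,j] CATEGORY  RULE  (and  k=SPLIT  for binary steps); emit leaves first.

[0,7] S   <
  [0,4] PP   <
    [0,3] S   >
      [0,2] S/NP   <
        [0,1] "liked" : NP
        [1,2] "chased" : (S/NP)\NP
      [2,3] "song" : NP
    [3,4] "often" : PP\S
  [4,7] S\PP   <
    [4,5] "which" : NP
    [5,7] (S\PP)\NP   <
      [5,6] "that" : N
      [6,7] "heard" : ((S\PP)\NP)\N

[0,1] NP  lex  "liked"
[1,2] (S/NP)\NP  lex  "chased"
[0,2] S/NP  <  k=1
[2,3] NP  lex  "song"
[0,3] S  >  k=2
[3,4] PP\S  lex  "often"
[0,4] PP  <  k=3
[4,5] NP  lex  "which"
[5,6] N  lex  "that"
[6,7] ((S\PP)\NP)\N  lex  "heard"
[5,7] (S\PP)\NP  <  k=6
[4,7] S\PP  <  k=5
[0,7] S  <  k=4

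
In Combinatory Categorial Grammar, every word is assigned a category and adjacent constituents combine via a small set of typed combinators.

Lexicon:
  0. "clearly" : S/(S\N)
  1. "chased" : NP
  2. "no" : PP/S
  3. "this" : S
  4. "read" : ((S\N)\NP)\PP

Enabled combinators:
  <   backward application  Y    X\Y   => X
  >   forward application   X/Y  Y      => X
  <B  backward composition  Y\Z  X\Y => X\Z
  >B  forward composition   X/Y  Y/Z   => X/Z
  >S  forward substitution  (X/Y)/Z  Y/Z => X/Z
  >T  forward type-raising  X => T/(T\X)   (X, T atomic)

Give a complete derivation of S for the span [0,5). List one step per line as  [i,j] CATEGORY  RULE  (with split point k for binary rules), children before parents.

[0,1] S/(S\N)  lex  "clearly"
[1,2] NP  lex  "chased"
[2,3] PP/S  lex  "no"
[3,4] S  lex  "this"
[2,4] PP  >  k=3
[4,5] ((S\N)\NP)\PP  lex  "read"
[2,5] (S\N)\NP  <  k=4
[1,5] S\N  <  k=2
[0,5] S  >  k=1

[0,5] S   >
  [0,1] "clearly" : S/(S\N)
  [1,5] S\N   <
    [1,2] "chased" : NP
    [2,5] (S\N)\NP   <
      [2,4] PP   >
        [2,3] "no" : PP/S
        [3,4] "this" : S
      [4,5] "read" : ((S\N)\NP)\PP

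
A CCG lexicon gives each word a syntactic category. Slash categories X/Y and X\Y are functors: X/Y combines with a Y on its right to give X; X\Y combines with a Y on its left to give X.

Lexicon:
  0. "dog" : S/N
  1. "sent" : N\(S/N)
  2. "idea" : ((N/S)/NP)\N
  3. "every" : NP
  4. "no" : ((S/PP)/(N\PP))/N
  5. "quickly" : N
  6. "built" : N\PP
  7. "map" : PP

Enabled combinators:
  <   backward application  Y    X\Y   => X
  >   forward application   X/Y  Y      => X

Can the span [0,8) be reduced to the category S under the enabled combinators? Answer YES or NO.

NO

S/N N\(S/N) ((N/S)/NP)\N NP ((S/PP)/(N\PP))/N N N\PP PP
CKY chart[0,8] = {N}; S ∉ chart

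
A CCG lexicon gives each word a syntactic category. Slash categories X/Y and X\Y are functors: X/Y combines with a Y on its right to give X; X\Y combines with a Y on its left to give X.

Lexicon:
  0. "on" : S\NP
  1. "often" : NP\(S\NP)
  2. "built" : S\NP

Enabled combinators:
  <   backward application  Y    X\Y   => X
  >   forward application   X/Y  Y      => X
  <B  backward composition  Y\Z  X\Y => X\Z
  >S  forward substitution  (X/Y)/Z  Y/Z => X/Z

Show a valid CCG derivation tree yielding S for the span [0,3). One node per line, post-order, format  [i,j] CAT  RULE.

[0,3] S   <
  [0,2] NP   <
    [0,1] "on" : S\NP
    [1,2] "often" : NP\(S\NP)
  [2,3] "built" : S\NP

[0,1] S\NP  lex  "on"
[1,2] NP\(S\NP)  lex  "often"
[0,2] NP  <  k=1
[2,3] S\NP  lex  "built"
[0,3] S  <  k=2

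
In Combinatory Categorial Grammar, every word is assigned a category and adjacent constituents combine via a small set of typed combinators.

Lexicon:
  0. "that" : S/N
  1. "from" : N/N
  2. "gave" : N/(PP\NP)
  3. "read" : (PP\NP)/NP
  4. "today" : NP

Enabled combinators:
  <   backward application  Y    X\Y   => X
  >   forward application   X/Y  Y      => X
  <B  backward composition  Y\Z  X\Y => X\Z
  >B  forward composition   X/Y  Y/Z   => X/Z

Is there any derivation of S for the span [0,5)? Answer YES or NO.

[0,5] S   >
  [0,2] S/N   >B
    [0,1] "that" : S/N
    [1,2] "from" : N/N
  [2,5] N   >
    [2,4] N/NP   >B
      [2,3] "gave" : N/(PP\NP)
      [3,4] "read" : (PP\NP)/NP
    [4,5] "today" : NP

YES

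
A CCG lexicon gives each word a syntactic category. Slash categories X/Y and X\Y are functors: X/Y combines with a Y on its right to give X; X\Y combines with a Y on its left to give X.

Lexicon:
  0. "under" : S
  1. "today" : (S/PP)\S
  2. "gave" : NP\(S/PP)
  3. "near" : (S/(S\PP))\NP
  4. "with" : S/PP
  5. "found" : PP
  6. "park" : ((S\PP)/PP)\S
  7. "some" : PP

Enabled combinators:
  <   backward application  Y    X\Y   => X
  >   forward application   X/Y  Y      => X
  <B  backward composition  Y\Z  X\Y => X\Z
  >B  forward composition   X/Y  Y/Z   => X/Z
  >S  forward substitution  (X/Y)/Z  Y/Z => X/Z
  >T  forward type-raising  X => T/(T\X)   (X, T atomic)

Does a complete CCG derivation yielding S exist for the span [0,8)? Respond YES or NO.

YES

[0,8] S   >
  [0,4] S/(S\PP)   <
    [0,3] NP   >
      [0,1] NP/(NP\S)   >T
        [0,1] "under" : S
      [1,3] NP\S   <B
        [1,2] "today" : (S/PP)\S
        [2,3] "gave" : NP\(S/PP)
    [3,4] "near" : (S/(S\PP))\NP
  [4,8] S\PP   >
    [4,7] (S\PP)/PP   <
      [4,6] S   >
        [4,5] "with" : S/PP
        [5,6] "found" : PP
      [6,7] "park" : ((S\PP)/PP)\S
    [7,8] "some" : PP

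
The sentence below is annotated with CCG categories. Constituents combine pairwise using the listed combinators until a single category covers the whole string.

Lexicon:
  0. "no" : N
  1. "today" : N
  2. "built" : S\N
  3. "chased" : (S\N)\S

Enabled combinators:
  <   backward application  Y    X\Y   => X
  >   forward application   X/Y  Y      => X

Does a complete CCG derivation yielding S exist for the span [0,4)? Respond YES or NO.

[0,4] S   <
  [0,1] "no" : N
  [1,4] S\N   <
    [1,3] S   <
      [1,2] "today" : N
      [2,3] "built" : S\N
    [3,4] "chased" : (S\N)\S

YES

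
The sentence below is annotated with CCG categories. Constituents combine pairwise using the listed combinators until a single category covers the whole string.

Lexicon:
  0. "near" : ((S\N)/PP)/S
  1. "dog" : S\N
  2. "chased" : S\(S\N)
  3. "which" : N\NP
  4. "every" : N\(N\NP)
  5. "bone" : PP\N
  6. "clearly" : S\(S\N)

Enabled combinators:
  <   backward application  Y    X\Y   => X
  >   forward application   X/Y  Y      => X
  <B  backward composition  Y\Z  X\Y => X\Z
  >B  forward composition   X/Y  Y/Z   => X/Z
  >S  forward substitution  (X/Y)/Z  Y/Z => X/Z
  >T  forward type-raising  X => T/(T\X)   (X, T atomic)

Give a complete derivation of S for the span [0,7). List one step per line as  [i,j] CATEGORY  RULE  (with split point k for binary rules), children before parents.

[0,1] ((S\N)/PP)/S  lex  "near"
[1,2] S\N  lex  "dog"
[2,3] S\(S\N)  lex  "chased"
[1,3] S  <  k=2
[0,3] (S\N)/PP  >  k=1
[3,4] N\NP  lex  "which"
[4,5] N\(N\NP)  lex  "every"
[3,5] N  <  k=4
[5,6] PP\N  lex  "bone"
[3,6] PP  <  k=5
[0,6] S\N  >  k=3
[6,7] S\(S\N)  lex  "clearly"
[0,7] S  <  k=6

[0,7] S   <
  [0,6] S\N   >
    [0,3] (S\N)/PP   >
      [0,1] "near" : ((S\N)/PP)/S
      [1,3] S   <
        [1,2] "dog" : S\N
        [2,3] "chased" : S\(S\N)
    [3,6] PP   <
      [3,5] N   <
        [3,4] "which" : N\NP
        [4,5] "every" : N\(N\NP)
      [5,6] "bone" : PP\N
  [6,7] "clearly" : S\(S\N)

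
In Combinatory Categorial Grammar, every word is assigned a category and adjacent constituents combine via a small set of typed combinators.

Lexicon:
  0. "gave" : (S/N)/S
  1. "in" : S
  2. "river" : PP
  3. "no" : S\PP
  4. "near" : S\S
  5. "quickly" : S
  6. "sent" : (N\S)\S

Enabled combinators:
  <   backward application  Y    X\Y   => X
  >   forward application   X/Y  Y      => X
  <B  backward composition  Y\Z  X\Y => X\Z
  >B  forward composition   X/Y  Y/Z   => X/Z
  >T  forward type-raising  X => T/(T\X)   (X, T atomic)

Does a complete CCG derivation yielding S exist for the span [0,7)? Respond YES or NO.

[0,7] S   >
  [0,2] S/N   >
    [0,1] "gave" : (S/N)/S
    [1,2] "in" : S
  [2,7] N   <
    [2,4] S   <
      [2,3] "river" : PP
      [3,4] "no" : S\PP
    [4,7] N\S   <B
      [4,5] "near" : S\S
      [5,7] N\S   <
        [5,6] "quickly" : S
        [6,7] "sent" : (N\S)\S

YES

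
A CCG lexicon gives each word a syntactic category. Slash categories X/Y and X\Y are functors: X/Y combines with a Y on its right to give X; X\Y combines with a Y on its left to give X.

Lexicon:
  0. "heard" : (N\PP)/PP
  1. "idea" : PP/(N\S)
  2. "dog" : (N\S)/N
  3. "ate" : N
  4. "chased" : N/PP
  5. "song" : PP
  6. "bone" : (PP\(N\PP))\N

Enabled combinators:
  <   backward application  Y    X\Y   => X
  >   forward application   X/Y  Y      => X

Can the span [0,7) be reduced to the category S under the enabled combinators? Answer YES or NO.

(N\PP)/PP PP/(N\S) (N\S)/N N N/PP PP (PP\(N\PP))\N
CKY chart[0,7] = {PP}; S ∉ chart

NO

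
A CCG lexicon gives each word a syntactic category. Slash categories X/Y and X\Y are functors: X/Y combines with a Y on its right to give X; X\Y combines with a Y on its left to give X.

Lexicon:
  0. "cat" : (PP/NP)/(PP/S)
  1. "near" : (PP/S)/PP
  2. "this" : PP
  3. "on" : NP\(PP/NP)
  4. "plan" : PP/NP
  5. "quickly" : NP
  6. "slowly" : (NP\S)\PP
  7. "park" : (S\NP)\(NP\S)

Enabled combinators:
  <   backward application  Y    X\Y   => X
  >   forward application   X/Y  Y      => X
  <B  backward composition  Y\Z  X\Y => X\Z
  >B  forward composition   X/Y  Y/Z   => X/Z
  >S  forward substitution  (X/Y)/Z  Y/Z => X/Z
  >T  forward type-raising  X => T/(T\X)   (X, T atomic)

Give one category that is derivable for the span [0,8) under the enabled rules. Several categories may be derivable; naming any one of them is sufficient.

S

[0,8] S   <
  [0,4] NP   <
    [0,3] PP/NP   >
      [0,1] "cat" : (PP/NP)/(PP/S)
      [1,3] PP/S   >
        [1,2] "near" : (PP/S)/PP
        [2,3] "this" : PP
    [3,4] "on" : NP\(PP/NP)
  [4,8] S\NP   <
    [4,7] NP\S   <
      [4,6] PP   >
        [4,5] "plan" : PP/NP
        [5,6] "quickly" : NP
      [6,7] "slowly" : (NP\S)\PP
    [7,8] "park" : (S\NP)\(NP\S)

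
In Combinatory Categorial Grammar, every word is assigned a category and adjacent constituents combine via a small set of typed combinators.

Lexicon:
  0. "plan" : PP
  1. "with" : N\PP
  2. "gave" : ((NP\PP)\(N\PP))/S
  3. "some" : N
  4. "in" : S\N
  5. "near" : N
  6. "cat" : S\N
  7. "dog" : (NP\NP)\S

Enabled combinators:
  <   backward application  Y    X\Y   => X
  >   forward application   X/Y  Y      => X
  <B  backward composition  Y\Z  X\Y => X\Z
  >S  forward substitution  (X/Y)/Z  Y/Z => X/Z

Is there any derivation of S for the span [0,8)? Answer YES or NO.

PP N\PP ((NP\PP)\(N\PP))/S N S\N N S\N (NP\NP)\S
CKY chart[0,8] = {NP}; S ∉ chart

NO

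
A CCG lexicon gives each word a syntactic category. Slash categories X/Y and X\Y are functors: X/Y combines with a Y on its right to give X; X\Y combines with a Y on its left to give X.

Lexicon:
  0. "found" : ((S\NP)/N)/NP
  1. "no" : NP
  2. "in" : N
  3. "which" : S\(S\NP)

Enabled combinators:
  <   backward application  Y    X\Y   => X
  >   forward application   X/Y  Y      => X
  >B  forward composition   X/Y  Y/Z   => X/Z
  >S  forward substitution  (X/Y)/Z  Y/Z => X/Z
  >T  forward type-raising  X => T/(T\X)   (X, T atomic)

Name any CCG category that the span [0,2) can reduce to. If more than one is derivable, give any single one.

[0,4] S   <
  [0,3] S\NP   >
    [0,2] (S\NP)/N   >
      [0,1] "found" : ((S\NP)/N)/NP
      [1,2] "no" : NP
    [2,3] "in" : N
  [3,4] "which" : S\(S\NP)

(S\NP)/N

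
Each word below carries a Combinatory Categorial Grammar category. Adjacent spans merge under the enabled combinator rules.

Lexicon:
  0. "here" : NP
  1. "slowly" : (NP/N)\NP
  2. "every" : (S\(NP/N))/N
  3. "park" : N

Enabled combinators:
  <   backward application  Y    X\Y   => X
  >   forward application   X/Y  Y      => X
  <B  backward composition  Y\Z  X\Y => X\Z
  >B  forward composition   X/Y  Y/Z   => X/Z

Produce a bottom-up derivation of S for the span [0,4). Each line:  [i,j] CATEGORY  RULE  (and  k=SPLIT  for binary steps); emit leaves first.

[0,4] S   <
  [0,2] NP/N   <
    [0,1] "here" : NP
    [1,2] "slowly" : (NP/N)\NP
  [2,4] S\(NP/N)   >
    [2,3] "every" : (S\(NP/N))/N
    [3,4] "park" : N

[0,1] NP  lex  "here"
[1,2] (NP/N)\NP  lex  "slowly"
[0,2] NP/N  <  k=1
[2,3] (S\(NP/N))/N  lex  "every"
[3,4] N  lex  "park"
[2,4] S\(NP/N)  >  k=3
[0,4] S  <  k=2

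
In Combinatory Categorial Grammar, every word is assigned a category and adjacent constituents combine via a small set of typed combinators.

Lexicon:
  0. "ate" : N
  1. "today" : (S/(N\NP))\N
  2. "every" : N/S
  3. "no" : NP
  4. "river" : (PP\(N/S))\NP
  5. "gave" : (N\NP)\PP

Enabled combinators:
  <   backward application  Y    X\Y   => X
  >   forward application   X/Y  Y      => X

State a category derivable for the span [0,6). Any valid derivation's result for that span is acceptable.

[0,6] S   >
  [0,2] S/(N\NP)   <
    [0,1] "ate" : N
    [1,2] "today" : (S/(N\NP))\N
  [2,6] N\NP   <
    [2,5] PP   <
      [2,3] "every" : N/S
      [3,5] PP\(N/S)   <
        [3,4] "no" : NP
        [4,5] "river" : (PP\(N/S))\NP
    [5,6] "gave" : (N\NP)\PP

S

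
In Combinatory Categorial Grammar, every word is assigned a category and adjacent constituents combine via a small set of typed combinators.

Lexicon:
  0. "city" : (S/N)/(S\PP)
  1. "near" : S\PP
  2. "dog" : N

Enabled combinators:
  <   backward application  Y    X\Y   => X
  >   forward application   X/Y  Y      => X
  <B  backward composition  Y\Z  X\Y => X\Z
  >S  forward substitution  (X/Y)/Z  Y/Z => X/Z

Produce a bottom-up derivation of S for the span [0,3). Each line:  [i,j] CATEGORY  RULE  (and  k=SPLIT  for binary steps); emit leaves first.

[0,3] S   >
  [0,2] S/N   >
    [0,1] "city" : (S/N)/(S\PP)
    [1,2] "near" : S\PP
  [2,3] "dog" : N

[0,1] (S/N)/(S\PP)  lex  "city"
[1,2] S\PP  lex  "near"
[0,2] S/N  >  k=1
[2,3] N  lex  "dog"
[0,3] S  >  k=2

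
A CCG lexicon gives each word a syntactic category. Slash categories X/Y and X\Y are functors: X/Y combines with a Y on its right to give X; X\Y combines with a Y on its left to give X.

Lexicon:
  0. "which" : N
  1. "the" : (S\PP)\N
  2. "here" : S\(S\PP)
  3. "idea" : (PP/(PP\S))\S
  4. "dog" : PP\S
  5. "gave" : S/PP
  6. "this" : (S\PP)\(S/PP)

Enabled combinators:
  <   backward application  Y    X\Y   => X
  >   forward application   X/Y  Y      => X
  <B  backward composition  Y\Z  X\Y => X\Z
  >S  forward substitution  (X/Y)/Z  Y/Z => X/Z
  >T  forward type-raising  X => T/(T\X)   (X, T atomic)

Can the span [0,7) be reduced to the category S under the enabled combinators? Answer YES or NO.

[0,7] S   <
  [0,5] PP   >
    [0,4] PP/(PP\S)   <
      [0,3] S   <
        [0,2] S\PP   <
          [0,1] "which" : N
          [1,2] "the" : (S\PP)\N
        [2,3] "here" : S\(S\PP)
      [3,4] "idea" : (PP/(PP\S))\S
    [4,5] "dog" : PP\S
  [5,7] S\PP   <
    [5,6] "gave" : S/PP
    [6,7] "this" : (S\PP)\(S/PP)

YES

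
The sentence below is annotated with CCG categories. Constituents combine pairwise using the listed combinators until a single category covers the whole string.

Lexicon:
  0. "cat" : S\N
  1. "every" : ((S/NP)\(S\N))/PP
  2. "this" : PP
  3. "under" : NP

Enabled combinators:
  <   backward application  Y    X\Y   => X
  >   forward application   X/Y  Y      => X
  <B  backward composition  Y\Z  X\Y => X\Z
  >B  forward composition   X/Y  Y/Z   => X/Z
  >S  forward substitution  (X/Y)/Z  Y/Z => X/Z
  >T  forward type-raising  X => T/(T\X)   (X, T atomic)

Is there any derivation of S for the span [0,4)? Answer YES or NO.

YES

[0,4] S   >
  [0,3] S/NP   <
    [0,1] "cat" : S\N
    [1,3] (S/NP)\(S\N)   >
      [1,2] "every" : ((S/NP)\(S\N))/PP
      [2,3] "this" : PP
  [3,4] "under" : NP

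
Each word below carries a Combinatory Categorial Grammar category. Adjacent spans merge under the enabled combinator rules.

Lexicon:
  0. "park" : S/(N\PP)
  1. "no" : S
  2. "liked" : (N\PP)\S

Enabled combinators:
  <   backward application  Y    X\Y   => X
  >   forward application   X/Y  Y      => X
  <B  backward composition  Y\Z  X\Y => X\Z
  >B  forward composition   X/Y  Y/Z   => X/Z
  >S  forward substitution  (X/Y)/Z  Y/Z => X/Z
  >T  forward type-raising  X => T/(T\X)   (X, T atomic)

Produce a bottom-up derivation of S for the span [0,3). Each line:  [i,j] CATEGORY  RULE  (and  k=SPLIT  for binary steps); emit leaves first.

[0,1] S/(N\PP)  lex  "park"
[1,2] S  lex  "no"
[2,3] (N\PP)\S  lex  "liked"
[1,3] N\PP  <  k=2
[0,3] S  >  k=1

[0,3] S   >
  [0,1] "park" : S/(N\PP)
  [1,3] N\PP   <
    [1,2] "no" : S
    [2,3] "liked" : (N\PP)\S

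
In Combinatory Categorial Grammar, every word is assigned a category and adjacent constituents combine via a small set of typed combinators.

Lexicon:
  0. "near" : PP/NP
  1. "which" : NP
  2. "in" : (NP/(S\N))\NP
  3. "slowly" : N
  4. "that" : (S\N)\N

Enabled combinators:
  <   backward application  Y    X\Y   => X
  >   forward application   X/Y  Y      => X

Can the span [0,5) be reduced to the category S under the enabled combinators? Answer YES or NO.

NO

PP/NP NP (NP/(S\N))\NP N (S\N)\N
CKY chart[0,5] = {PP}; S ∉ chart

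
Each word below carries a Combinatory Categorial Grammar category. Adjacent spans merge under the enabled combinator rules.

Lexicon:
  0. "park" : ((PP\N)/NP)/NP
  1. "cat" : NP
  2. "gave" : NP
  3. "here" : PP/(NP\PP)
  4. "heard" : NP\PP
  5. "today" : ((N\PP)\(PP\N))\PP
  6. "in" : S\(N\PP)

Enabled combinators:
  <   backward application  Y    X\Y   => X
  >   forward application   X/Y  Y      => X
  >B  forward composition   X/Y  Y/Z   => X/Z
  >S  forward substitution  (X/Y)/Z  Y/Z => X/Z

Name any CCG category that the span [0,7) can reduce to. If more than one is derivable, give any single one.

[0,7] S   <
  [0,6] N\PP   <
    [0,3] PP\N   >
      [0,2] (PP\N)/NP   >
        [0,1] "park" : ((PP\N)/NP)/NP
        [1,2] "cat" : NP
      [2,3] "gave" : NP
    [3,6] (N\PP)\(PP\N)   <
      [3,5] PP   >
        [3,4] "here" : PP/(NP\PP)
        [4,5] "heard" : NP\PP
      [5,6] "today" : ((N\PP)\(PP\N))\PP
  [6,7] "in" : S\(N\PP)

S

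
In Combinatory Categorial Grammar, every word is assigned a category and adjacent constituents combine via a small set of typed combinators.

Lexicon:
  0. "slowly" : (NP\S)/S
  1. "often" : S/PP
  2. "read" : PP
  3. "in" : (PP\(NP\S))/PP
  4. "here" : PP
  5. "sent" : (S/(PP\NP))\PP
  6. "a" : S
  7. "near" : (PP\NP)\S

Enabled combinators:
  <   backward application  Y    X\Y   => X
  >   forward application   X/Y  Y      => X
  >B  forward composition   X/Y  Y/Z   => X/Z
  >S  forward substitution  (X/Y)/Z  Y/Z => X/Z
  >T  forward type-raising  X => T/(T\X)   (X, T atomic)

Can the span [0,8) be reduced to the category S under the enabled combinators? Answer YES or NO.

YES

[0,8] S   >
  [0,6] S/(PP\NP)   <
    [0,5] PP   <
      [0,3] NP\S   >
        [0,1] "slowly" : (NP\S)/S
        [1,3] S   >
          [1,2] "often" : S/PP
          [2,3] "read" : PP
      [3,5] PP\(NP\S)   >
        [3,4] "in" : (PP\(NP\S))/PP
        [4,5] "here" : PP
    [5,6] "sent" : (S/(PP\NP))\PP
  [6,8] PP\NP   <
    [6,7] "a" : S
    [7,8] "near" : (PP\NP)\S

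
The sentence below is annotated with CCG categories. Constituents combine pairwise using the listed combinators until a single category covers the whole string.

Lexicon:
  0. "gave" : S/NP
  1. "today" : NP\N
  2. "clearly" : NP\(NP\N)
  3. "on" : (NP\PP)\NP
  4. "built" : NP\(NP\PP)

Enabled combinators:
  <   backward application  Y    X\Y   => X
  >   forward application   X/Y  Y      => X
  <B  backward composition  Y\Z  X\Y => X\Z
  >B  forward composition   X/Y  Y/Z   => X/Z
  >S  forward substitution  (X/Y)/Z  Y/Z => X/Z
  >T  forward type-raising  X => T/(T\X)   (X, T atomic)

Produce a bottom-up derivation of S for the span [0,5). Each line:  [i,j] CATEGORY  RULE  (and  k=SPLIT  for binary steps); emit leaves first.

[0,1] S/NP  lex  "gave"
[1,2] NP\N  lex  "today"
[2,3] NP\(NP\N)  lex  "clearly"
[1,3] NP  <  k=2
[3,4] (NP\PP)\NP  lex  "on"
[1,4] NP\PP  <  k=3
[4,5] NP\(NP\PP)  lex  "built"
[1,5] NP  <  k=4
[0,5] S  >  k=1

[0,5] S   >
  [0,1] "gave" : S/NP
  [1,5] NP   <
    [1,4] NP\PP   <
      [1,3] NP   <
        [1,2] "today" : NP\N
        [2,3] "clearly" : NP\(NP\N)
      [3,4] "on" : (NP\PP)\NP
    [4,5] "built" : NP\(NP\PP)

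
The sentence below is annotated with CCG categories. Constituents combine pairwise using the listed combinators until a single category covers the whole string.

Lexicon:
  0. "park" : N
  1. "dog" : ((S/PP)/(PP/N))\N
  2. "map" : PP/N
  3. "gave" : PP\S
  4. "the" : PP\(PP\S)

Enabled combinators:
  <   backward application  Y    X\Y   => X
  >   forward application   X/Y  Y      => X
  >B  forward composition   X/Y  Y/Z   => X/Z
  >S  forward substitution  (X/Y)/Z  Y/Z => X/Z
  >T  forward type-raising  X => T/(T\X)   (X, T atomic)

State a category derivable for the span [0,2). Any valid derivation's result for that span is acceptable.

(S/PP)/(PP/N)

[0,5] S   >
  [0,3] S/PP   >
    [0,2] (S/PP)/(PP/N)   <
      [0,1] "park" : N
      [1,2] "dog" : ((S/PP)/(PP/N))\N
    [2,3] "map" : PP/N
  [3,5] PP   <
    [3,4] "gave" : PP\S
    [4,5] "the" : PP\(PP\S)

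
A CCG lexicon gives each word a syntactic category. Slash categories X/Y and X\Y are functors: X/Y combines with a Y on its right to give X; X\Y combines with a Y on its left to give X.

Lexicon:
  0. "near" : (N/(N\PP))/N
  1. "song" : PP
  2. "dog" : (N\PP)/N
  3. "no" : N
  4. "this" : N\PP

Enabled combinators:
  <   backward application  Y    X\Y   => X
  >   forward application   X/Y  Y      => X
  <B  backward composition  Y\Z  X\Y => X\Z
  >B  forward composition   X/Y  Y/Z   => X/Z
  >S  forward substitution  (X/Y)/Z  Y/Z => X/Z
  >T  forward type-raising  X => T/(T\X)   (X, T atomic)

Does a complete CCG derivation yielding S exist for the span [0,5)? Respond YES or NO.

(N/(N\PP))/N PP (N\PP)/N N N\PP
CKY chart[0,5] = {N, N/(N\N), NP/(NP\N), PP/(PP\N), S/(S\N)}; S ∉ chart

NO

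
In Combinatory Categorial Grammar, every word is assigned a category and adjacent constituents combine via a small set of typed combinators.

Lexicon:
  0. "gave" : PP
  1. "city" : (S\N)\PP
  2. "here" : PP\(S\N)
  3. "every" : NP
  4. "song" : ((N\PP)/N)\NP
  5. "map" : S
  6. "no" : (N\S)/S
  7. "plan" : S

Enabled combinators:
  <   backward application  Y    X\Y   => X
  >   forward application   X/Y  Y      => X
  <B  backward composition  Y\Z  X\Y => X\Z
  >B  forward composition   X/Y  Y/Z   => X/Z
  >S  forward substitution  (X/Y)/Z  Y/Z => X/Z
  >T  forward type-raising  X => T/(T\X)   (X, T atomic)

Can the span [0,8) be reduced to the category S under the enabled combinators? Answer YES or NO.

NO

PP (S\N)\PP PP\(S\N) NP ((N\PP)/N)\NP S (N\S)/S S
CKY chart[0,8] = {N, N/(N\N), N/(S\S), NP/(NP\N), PP/(PP\N), S/(S\N)}; S ∉ chart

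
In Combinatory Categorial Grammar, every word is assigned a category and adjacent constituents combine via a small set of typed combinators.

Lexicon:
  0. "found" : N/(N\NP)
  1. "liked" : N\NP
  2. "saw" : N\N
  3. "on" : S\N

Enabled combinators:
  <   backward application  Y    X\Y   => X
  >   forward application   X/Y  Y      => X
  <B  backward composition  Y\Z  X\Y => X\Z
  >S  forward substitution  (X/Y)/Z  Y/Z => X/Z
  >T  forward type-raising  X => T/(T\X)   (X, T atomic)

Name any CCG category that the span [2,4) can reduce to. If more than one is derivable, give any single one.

S\N

[0,4] S   <
  [0,2] N   >
    [0,1] "found" : N/(N\NP)
    [1,2] "liked" : N\NP
  [2,4] S\N   <B
    [2,3] "saw" : N\N
    [3,4] "on" : S\N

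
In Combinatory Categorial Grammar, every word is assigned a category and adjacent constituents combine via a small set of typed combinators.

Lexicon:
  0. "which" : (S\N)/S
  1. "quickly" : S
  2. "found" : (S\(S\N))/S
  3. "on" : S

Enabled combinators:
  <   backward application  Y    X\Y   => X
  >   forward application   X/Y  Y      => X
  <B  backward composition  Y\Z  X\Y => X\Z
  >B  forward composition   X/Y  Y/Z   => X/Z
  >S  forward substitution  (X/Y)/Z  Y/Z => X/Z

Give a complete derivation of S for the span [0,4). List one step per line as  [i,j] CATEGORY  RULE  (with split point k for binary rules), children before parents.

[0,4] S   <
  [0,2] S\N   >
    [0,1] "which" : (S\N)/S
    [1,2] "quickly" : S
  [2,4] S\(S\N)   >
    [2,3] "found" : (S\(S\N))/S
    [3,4] "on" : S

[0,1] (S\N)/S  lex  "which"
[1,2] S  lex  "quickly"
[0,2] S\N  >  k=1
[2,3] (S\(S\N))/S  lex  "found"
[3,4] S  lex  "on"
[2,4] S\(S\N)  >  k=3
[0,4] S  <  k=2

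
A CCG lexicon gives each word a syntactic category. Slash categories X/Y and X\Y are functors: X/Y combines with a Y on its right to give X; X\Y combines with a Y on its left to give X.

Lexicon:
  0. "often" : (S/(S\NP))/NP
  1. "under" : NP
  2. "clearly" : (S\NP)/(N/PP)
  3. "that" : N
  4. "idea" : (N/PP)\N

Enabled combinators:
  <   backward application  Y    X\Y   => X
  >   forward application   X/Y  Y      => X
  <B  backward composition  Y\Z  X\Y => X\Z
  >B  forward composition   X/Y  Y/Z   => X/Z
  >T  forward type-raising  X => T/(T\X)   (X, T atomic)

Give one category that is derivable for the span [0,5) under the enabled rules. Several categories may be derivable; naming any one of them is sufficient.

S

[0,5] S   >
  [0,2] S/(S\NP)   >
    [0,1] "often" : (S/(S\NP))/NP
    [1,2] "under" : NP
  [2,5] S\NP   >
    [2,3] "clearly" : (S\NP)/(N/PP)
    [3,5] N/PP   <
      [3,4] "that" : N
      [4,5] "idea" : (N/PP)\N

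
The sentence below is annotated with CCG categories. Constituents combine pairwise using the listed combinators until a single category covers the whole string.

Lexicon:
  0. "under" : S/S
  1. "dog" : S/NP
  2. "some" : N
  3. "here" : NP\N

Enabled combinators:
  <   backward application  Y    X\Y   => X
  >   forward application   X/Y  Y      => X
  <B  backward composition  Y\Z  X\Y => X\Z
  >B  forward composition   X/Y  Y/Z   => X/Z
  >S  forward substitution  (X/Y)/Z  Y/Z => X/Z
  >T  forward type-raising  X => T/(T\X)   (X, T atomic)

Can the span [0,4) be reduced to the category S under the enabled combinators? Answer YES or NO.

YES

[0,4] S   >
  [0,2] S/NP   >B
    [0,1] "under" : S/S
    [1,2] "dog" : S/NP
  [2,4] NP   <
    [2,3] "some" : N
    [3,4] "here" : NP\N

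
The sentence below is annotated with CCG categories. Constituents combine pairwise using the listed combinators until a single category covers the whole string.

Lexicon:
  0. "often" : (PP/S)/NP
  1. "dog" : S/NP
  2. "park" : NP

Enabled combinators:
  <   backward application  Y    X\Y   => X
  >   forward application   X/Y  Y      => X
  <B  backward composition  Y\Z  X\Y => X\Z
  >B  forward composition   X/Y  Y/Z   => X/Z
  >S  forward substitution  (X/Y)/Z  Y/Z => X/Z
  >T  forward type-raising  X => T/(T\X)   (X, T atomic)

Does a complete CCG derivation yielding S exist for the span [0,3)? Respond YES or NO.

(PP/S)/NP S/NP NP
CKY chart[0,3] = {(PP/S)/(NP\S), N/(N\PP), NP/(NP\PP), PP, PP/(NP\NP), PP/(PP\PP), S/(S\PP)}; S ∉ chart

NO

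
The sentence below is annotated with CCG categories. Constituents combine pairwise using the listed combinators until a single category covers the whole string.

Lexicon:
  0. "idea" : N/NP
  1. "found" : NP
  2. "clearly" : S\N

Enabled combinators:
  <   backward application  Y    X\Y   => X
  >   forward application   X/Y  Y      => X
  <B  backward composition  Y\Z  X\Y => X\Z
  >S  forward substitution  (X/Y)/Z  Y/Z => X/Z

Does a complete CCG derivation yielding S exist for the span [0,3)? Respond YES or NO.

YES

[0,3] S   <
  [0,2] N   >
    [0,1] "idea" : N/NP
    [1,2] "found" : NP
  [2,3] "clearly" : S\N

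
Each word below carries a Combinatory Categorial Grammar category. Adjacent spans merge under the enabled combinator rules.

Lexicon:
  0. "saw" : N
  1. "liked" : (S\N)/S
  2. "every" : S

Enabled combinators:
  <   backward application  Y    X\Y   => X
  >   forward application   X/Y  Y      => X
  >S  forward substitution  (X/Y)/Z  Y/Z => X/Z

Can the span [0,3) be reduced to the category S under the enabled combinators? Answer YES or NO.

YES

[0,3] S   <
  [0,1] "saw" : N
  [1,3] S\N   >
    [1,2] "liked" : (S\N)/S
    [2,3] "every" : S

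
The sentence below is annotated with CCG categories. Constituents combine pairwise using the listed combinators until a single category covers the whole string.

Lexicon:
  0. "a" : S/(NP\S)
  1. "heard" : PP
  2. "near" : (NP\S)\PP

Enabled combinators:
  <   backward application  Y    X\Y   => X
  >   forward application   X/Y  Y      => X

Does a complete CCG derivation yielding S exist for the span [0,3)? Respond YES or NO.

[0,3] S   >
  [0,1] "a" : S/(NP\S)
  [1,3] NP\S   <
    [1,2] "heard" : PP
    [2,3] "near" : (NP\S)\PP

YES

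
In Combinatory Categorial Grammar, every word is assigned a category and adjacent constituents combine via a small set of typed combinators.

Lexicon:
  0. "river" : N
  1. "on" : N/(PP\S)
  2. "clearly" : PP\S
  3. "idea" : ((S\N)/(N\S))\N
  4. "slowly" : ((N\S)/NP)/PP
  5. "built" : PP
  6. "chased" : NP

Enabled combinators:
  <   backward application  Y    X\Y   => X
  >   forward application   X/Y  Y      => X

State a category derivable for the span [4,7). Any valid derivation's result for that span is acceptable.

N\S

[0,7] S   <
  [0,1] "river" : N
  [1,7] S\N   >
    [1,4] (S\N)/(N\S)   <
      [1,3] N   >
        [1,2] "on" : N/(PP\S)
        [2,3] "clearly" : PP\S
      [3,4] "idea" : ((S\N)/(N\S))\N
    [4,7] N\S   >
      [4,6] (N\S)/NP   >
        [4,5] "slowly" : ((N\S)/NP)/PP
        [5,6] "built" : PP
      [6,7] "chased" : NP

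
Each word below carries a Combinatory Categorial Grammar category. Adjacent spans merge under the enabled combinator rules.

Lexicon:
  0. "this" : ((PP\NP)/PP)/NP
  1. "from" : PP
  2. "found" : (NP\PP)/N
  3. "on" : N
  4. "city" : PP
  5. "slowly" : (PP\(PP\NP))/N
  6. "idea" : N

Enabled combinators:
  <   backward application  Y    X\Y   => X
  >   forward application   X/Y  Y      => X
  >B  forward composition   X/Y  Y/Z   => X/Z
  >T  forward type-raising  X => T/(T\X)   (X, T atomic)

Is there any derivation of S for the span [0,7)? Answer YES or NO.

((PP\NP)/PP)/NP PP (NP\PP)/N N PP (PP\(PP\NP))/N N
CKY chart[0,7] = {N/(N\PP), NP/(NP\PP), PP, PP/(PP\PP), S/(S\PP)}; S ∉ chart

NO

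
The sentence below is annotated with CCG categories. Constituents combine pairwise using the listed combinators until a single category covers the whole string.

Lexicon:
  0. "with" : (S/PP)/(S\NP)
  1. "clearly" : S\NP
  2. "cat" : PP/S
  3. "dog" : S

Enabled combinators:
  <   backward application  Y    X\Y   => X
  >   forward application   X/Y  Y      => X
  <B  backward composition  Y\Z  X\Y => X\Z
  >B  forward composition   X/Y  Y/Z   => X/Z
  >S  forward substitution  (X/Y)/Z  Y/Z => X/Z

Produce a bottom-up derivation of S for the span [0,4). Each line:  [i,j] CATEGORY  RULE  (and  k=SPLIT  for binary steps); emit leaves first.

[0,1] (S/PP)/(S\NP)  lex  "with"
[1,2] S\NP  lex  "clearly"
[0,2] S/PP  >  k=1
[2,3] PP/S  lex  "cat"
[3,4] S  lex  "dog"
[2,4] PP  >  k=3
[0,4] S  >  k=2

[0,4] S   >
  [0,2] S/PP   >
    [0,1] "with" : (S/PP)/(S\NP)
    [1,2] "clearly" : S\NP
  [2,4] PP   >
    [2,3] "cat" : PP/S
    [3,4] "dog" : S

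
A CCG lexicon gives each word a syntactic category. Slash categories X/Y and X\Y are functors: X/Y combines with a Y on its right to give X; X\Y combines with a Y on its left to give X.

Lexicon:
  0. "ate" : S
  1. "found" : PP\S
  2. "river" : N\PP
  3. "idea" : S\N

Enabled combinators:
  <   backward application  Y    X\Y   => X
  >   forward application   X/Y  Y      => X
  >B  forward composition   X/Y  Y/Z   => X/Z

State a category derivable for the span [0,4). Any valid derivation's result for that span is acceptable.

S

[0,4] S   <
  [0,3] N   <
    [0,2] PP   <
      [0,1] "ate" : S
      [1,2] "found" : PP\S
    [2,3] "river" : N\PP
  [3,4] "idea" : S\N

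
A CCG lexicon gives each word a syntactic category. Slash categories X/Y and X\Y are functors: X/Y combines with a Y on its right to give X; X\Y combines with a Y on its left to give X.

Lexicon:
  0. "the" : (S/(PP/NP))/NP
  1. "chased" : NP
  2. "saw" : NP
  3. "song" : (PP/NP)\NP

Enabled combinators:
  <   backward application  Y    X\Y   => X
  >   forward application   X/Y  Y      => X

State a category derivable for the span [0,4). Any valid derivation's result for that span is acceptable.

[0,4] S   >
  [0,2] S/(PP/NP)   >
    [0,1] "the" : (S/(PP/NP))/NP
    [1,2] "chased" : NP
  [2,4] PP/NP   <
    [2,3] "saw" : NP
    [3,4] "song" : (PP/NP)\NP

S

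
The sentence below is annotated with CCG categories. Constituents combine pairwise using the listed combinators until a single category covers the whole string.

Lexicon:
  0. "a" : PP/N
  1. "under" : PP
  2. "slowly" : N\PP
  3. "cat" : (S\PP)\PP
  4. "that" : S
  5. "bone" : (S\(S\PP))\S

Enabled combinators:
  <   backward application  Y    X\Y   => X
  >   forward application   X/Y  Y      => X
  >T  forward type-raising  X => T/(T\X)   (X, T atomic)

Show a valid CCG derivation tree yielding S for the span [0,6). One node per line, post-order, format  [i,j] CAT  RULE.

[0,1] PP/N  lex  "a"
[1,2] PP  lex  "under"
[2,3] N\PP  lex  "slowly"
[1,3] N  <  k=2
[0,3] PP  >  k=1
[3,4] (S\PP)\PP  lex  "cat"
[0,4] S\PP  <  k=3
[4,5] S  lex  "that"
[5,6] (S\(S\PP))\S  lex  "bone"
[4,6] S\(S\PP)  <  k=5
[0,6] S  <  k=4

[0,6] S   <
  [0,4] S\PP   <
    [0,3] PP   >
      [0,1] "a" : PP/N
      [1,3] N   <
        [1,2] "under" : PP
        [2,3] "slowly" : N\PP
    [3,4] "cat" : (S\PP)\PP
  [4,6] S\(S\PP)   <
    [4,5] "that" : S
    [5,6] "bone" : (S\(S\PP))\S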